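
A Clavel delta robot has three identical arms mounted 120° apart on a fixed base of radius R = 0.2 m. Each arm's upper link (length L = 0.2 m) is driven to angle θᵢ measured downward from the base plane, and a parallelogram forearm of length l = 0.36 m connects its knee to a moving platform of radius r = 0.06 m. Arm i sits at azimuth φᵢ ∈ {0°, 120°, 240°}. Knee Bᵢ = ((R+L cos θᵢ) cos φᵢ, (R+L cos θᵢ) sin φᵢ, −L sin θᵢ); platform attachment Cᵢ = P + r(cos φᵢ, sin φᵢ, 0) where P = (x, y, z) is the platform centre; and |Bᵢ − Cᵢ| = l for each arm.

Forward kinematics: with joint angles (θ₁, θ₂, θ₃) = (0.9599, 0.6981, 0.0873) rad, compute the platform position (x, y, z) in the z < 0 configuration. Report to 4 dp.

(-0.0795, -0.0654, -0.2807)

φ1=0.0°: virtual centre (0.2547, 0.0000, -0.1638), radius l
centre 2 = (0.2932·cos120.0°, 0.2932·sin120.0°, -0.1286) = (-0.1466, 0.2539, -0.1286)
centre 3 = (0.3392·cos240.0°, 0.3392·sin240.0°, -0.0174) = (-0.1696, -0.2938, -0.0174)
eliminate P² terms by subtracting sphere 1 from 2 and 3
linear system: -0.8027x+0.5079y = 0.0108−0.0705z; -0.8487x+-0.5876y = 0.0237−0.2928z
Cramer: x(z) = -0.0203+0.2107z;  y(z) = -0.0109+0.1940z
quadratic in z: (1.0820)z²+(0.2075)z+(-0.0270)=0, √Δ=0.3999 → z ∈ {-0.2807, 0.0889}; z = -0.2807 (taking z<0)
x = -0.0795, y = -0.0654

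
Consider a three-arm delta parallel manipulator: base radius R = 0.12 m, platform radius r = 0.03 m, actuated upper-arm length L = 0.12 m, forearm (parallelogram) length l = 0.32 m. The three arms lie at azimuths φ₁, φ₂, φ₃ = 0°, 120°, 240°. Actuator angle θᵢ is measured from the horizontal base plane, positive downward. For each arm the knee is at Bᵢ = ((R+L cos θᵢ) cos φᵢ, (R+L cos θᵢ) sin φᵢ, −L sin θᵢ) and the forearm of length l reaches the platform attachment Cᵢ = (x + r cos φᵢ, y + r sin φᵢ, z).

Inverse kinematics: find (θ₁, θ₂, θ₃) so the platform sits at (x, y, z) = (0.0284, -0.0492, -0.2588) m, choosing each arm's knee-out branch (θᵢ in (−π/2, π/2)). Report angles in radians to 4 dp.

arm 1 (φ=0.0°): x'=0.0284, y'=-0.0492
  A=0.0616, B=-0.2588, C=(l²−L²−A²−y'²−z²)/(2L)=0.0617
  θ1 = atan2(B,A) + arccos(C/0.2660) = -0.0004
rotate P by −φ2: (-0.0568, 0.0000, -0.2588)
  A cos θ + B sin θ = C:  0.1468·cos θ + -0.2588·sin θ = -0.0022
  √(A²+B²)=0.2975;  θ2 = -1.0548+1.5782 ≈ 0.5234
arm 3 (φ=240.0°): x'=0.0284, y'=0.0492
  e−x'=0.0616;  (l²−L²−(e−x')²−y'²−z²)/2L = 0.0617
  θ3 = atan2(B,A) + arccos(C/0.2660) = -0.0004

θ₁ = -0.0004, θ₂ = 0.5234, θ₃ = -0.0004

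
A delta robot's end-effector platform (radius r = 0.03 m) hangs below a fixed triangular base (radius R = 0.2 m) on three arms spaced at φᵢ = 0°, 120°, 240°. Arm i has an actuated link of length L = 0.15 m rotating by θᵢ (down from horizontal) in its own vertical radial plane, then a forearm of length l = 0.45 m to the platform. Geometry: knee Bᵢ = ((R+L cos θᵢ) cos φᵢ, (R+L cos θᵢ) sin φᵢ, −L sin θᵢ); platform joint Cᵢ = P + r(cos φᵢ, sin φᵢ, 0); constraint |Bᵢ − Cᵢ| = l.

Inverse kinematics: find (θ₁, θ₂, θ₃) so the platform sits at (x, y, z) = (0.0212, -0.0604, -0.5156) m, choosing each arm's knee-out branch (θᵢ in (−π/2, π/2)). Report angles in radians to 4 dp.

rotate P by −φ1: (0.0212, -0.0604, -0.5156)
  A cos θ + B sin θ = C:  0.1488·cos θ + -0.5156·sin θ = -0.3721
  θ1 = atan2(B,A) + arccos(C/0.5366) = 1.0472
arm 2 (φ=120.0°): x'=-0.0629, y'=0.0118
  A=0.2329, B=-0.5156, C=(l²−L²−A²−y'²−z²)/(2L)=-0.4674
  γ=atan2(-0.5156,0.2329)=-1.1465;  ψ=arccos(-0.8262)=2.5431;  θ2=γ+ψ≈1.3966
φ3=240.0° → target in arm frame (0.0417, 0.0486)
  A cos θ + B sin θ = C:  0.1283·cos θ + -0.5156·sin θ = -0.3489
  √(A²+B²)=0.5313;  θ3 = -1.3269+2.2871 ≈ 0.9602

θ₁ = 1.0472, θ₂ = 1.3966, θ₃ = 0.9602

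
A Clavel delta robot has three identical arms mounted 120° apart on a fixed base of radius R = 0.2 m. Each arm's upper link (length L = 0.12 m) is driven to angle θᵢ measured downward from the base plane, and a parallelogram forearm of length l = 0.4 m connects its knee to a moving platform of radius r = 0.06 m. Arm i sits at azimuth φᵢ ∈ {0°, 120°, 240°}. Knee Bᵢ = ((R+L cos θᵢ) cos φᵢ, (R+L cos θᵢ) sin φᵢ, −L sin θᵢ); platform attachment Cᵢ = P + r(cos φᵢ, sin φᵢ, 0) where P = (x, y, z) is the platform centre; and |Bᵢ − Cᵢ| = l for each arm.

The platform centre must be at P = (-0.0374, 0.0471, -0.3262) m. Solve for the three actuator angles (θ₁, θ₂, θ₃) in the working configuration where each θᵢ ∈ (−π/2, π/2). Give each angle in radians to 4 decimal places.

θ₁ = 0.4363, θ₂ = -0.1747, θ₃ = 0.3489

rotate P by −φ1: (-0.0374, 0.0471, -0.3262)
  A cos θ + B sin θ = C:  0.1774·cos θ + -0.3262·sin θ = 0.0229
  γ=atan2(-0.3262,0.1774)=-1.0727;  ψ=arccos(0.0618)=1.5090;  θ1=γ+ψ≈0.4363
rotate P by −φ2: (0.0595, 0.0088, -0.3262)
  e−x'=0.0805;  (l²−L²−(e−x')²−y'²−z²)/2L = 0.1360
  √(A²+B²)=0.3360;  θ2 = -1.3288+1.1542 ≈ -0.1747
φ3=240.0° → target in arm frame (-0.0221, -0.0559)
  A cos θ + B sin θ = C:  0.1621·cos θ + -0.3262·sin θ = 0.0408
  θ3 = atan2(B,A) + arccos(C/0.3643) = 0.3489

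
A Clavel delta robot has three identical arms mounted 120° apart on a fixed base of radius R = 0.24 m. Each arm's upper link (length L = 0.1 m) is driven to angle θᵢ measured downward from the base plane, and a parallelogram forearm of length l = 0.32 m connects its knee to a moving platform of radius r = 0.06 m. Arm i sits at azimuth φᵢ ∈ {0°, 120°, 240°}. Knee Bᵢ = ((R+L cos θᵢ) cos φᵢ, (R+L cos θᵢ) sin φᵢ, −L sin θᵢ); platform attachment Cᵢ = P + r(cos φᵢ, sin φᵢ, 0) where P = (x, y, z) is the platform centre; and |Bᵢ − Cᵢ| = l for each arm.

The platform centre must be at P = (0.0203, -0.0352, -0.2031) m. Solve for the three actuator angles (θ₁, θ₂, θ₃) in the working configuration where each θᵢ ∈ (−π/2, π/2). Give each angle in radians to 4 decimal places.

rotate P by −φ1: (0.0203, -0.0352, -0.2031)
  A=0.1597, B=-0.2031, C=(l²−L²−A²−y'²−z²)/(2L)=0.1220
  √(A²+B²)=0.2584;  θ1 = -0.9045+1.0789 ≈ 0.1744
arm 2 (φ=120.0°): x'=-0.0406, y'=0.0000
  A=0.2206, B=-0.2031, C=(l²−L²−A²−y'²−z²)/(2L)=0.0124
  θ2 = atan2(B,A) + arccos(C/0.2999) = 0.7855
rotate P by −φ3: (0.0203, 0.0352, -0.2031)
  A=0.1597, B=-0.2031, C=(l²−L²−A²−y'²−z²)/(2L)=0.1221
  √(A²+B²)=0.2583;  θ3 = -0.9046+1.0785 ≈ 0.1740

θ₁ = 0.1744, θ₂ = 0.7855, θ₃ = 0.1740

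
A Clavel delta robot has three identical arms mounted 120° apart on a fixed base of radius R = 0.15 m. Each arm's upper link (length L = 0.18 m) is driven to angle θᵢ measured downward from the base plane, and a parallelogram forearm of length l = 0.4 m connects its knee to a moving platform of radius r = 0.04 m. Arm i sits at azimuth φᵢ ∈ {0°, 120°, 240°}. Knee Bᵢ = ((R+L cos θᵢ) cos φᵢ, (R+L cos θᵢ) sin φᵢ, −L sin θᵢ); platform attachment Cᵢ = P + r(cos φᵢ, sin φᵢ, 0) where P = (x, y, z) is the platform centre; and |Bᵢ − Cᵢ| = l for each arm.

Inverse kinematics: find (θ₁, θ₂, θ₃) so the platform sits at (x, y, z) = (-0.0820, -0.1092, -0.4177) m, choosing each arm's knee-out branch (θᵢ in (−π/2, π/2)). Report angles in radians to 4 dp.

θ₁ = 1.0472, θ₂ = 0.9600, θ₃ = 0.2617

φ1=0.0° → target in arm frame (-0.0820, -0.1092)
  e−x'=0.1920;  (l²−L²−(e−x')²−y'²−z²)/2L = -0.2657
  θ1 = atan2(B,A) + arccos(C/0.4597) = 1.0472
arm 2 (φ=120.0°): x'=-0.0536, y'=0.1256
  A=0.1636, B=-0.4177, C=(l²−L²−A²−y'²−z²)/(2L)=-0.2484
  θ2 = atan2(B,A) + arccos(C/0.4486) = 0.9600
rotate P by −φ3: (0.1356, -0.0164, -0.4177)
  A=-0.0256, B=-0.4177, C=(l²−L²−A²−y'²−z²)/(2L)=-0.1328
  √(A²+B²)=0.4185;  θ3 = -1.6319+1.8936 ≈ 0.2617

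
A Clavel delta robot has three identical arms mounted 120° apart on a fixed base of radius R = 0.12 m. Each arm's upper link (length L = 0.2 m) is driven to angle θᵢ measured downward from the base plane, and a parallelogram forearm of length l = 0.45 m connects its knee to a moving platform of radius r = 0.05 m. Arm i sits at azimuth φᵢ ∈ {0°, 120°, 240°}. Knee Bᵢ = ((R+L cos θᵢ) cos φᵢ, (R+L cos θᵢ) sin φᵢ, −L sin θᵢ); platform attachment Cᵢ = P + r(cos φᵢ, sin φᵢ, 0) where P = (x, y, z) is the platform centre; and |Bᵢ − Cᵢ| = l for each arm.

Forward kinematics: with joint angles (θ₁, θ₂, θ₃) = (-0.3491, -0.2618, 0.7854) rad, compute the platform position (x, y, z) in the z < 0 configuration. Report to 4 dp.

S1 = (0.2579·cos0.0°, 0.2579·sin0.0°, 0.0684) = (0.2579, 0.0000, 0.0684)
φ2=120.0°: virtual centre (-0.1316, 0.2279, 0.0518), radius l
φ3=240.0°: virtual centre (-0.1057, -0.1831, -0.1414), radius l
|S₂|²−|S₁|² = 0.0007;  |S₃|²−|S₁|² = -0.0065
[-0.7791 0.4559 -0.0333]·P = 0.0007;  [-0.7273 -0.3662 -0.4197]·P = -0.0065
det = 0.6168;  x = 0.0044+-0.3299z,  y = 0.0091+-0.4908z
into |P−S₁|² = l²: 1.3497z² + 0.0216z + -0.1334 = 0;  Δ = 0.7209;  z = -0.3225 or 0.3065 → z<0 root = -0.3225
x = 0.1108, y = 0.1674

(0.1108, 0.1674, -0.3225)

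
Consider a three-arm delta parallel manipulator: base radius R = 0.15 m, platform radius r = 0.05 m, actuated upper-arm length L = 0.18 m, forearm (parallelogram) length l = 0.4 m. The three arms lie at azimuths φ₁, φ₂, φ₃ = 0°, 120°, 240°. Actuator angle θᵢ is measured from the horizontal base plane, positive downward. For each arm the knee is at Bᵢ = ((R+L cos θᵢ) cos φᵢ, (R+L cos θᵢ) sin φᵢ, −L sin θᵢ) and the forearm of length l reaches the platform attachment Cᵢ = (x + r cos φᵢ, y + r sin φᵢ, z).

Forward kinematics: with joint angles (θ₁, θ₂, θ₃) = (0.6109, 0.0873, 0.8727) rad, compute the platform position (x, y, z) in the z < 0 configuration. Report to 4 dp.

arm 1 at φ=0.0°: e+L cos θ1 = 0.2474;  centre 1 = (0.2474, 0.0000, -0.1032)
centre 2 = (0.2793·cos120.0°, 0.2793·sin120.0°, -0.0157) = (-0.1397, 0.2419, -0.0157)
arm 3 at φ=240.0°: e+L cos θ3 = 0.2157;  centre 3 = (-0.1078, -0.1868, -0.1379)
eliminate P² terms by subtracting sphere 1 from 2 and 3
[-0.7742 0.4838 0.1751]·P = 0.0064;  [-0.7106 -0.3736 -0.0693]·P = -0.0063
det = 0.6330;  x = 0.0011+0.0504z,  y = 0.0149+-0.2813z
quadratic in z: (1.0817)z²+(0.1733)z+(-0.0884)=0, √Δ=0.6424 → z ∈ {-0.3770, 0.2168}; z = -0.3770 (taking z<0)
x = -0.0179, y = 0.1210

(-0.0179, 0.1210, -0.3770)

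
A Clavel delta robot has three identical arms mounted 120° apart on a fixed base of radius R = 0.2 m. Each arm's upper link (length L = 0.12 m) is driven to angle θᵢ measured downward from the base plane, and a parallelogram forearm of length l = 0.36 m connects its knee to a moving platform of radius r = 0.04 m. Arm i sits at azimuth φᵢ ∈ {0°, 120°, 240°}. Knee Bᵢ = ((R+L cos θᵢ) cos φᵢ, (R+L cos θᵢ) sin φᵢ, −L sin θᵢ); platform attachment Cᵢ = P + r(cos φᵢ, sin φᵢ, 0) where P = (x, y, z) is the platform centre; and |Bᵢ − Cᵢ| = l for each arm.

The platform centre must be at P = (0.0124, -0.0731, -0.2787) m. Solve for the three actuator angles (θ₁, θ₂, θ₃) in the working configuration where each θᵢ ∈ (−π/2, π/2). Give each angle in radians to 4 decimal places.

θ₁ = 0.3492, θ₂ = 0.8724, θ₃ = -0.0001

arm 1 (φ=0.0°): x'=0.0124, y'=-0.0731
  e−x'=0.1476;  (l²−L²−(e−x')²−y'²−z²)/2L = 0.0433
  γ=atan2(-0.2787,0.1476)=-1.0837;  ψ=arccos(0.1374)=1.4330;  θ1=γ+ψ≈0.3492
rotate P by −φ2: (-0.0695, 0.0258, -0.2787)
  A=0.2295, B=-0.2787, C=(l²−L²−A²−y'²−z²)/(2L)=-0.0659
  √(A²+B²)=0.3610;  θ2 = -0.8819+1.7543 ≈ 0.8724
φ3=240.0° → target in arm frame (0.0571, 0.0473)
  e−x'=0.1029;  (l²−L²−(e−x')²−y'²−z²)/2L = 0.1029
  γ=atan2(-0.2787,0.1029)=-1.2171;  ψ=arccos(0.3465)=1.2170;  θ3=γ+ψ≈-0.0001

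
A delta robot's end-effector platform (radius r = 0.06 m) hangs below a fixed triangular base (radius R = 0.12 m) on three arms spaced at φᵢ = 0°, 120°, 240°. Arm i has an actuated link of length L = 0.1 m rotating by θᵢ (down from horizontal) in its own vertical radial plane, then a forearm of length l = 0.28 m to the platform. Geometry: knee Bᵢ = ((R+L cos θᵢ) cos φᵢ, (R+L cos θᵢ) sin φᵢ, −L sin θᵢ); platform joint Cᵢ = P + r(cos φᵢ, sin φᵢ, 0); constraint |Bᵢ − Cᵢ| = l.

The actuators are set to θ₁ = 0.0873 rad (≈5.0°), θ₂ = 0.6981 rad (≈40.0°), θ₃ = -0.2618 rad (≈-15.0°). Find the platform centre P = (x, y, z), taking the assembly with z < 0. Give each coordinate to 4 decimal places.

(0.0171, -0.0881, -0.2330)

arm 1 at φ=0.0°: ρ1 = 0.1596;  centre 1 = (0.1596, 0.0000, -0.0087)
φ2=120.0°: virtual centre (-0.0683, 0.1183, -0.0643), radius l
centre 3 = (0.1566·cos240.0°, 0.1566·sin240.0°, 0.0259) = (-0.0783, -0.1356, 0.0259)
eliminate P² terms by subtracting sphere 1 from 2 and 3
plane₁₂: -0.4558x+0.2366y+-0.1111z = -0.0028
Cramer: x(z) = 0.0035-0.0583z;  y(z) = -0.0049+0.3574z
quadratic in z: (1.1311)z²+(0.0322)z+(-0.0539)=0, √Δ=0.4950 → z ∈ {-0.2330, 0.2046}; z = -0.2330 (taking z<0)
x = 0.0171, y = -0.0881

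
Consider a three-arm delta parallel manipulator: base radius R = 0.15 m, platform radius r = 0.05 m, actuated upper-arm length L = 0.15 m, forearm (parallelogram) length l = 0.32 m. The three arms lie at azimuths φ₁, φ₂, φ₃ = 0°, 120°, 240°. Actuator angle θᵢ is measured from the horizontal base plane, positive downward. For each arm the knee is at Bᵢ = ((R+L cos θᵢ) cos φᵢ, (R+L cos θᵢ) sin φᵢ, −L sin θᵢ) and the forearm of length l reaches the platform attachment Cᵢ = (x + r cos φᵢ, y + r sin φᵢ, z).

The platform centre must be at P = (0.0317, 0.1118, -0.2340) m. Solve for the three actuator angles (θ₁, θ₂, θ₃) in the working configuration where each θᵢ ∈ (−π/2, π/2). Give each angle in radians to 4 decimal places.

φ1=0.0° → target in arm frame (0.0317, 0.1118)
  A cos θ + B sin θ = C:  0.0683·cos θ + -0.2340·sin θ = 0.0266
  √(A²+B²)=0.2438;  θ1 = -1.2868+1.4615 ≈ 0.1747
arm 2 (φ=120.0°): x'=0.0810, y'=-0.0834
  e−x'=0.0190;  (l²−L²−(e−x')²−y'²−z²)/2L = 0.0594
  θ2 = atan2(B,A) + arccos(C/0.2348) = -0.1749
φ3=240.0° → target in arm frame (-0.1127, -0.0284)
  A cos θ + B sin θ = C:  0.2127·cos θ + -0.2340·sin θ = -0.0696
  γ=atan2(-0.2340,0.2127)=-0.8331;  ψ=arccos(-0.2203)=1.7929;  θ3=γ+ψ≈0.9598

θ₁ = 0.1747, θ₂ = -0.1749, θ₃ = 0.9598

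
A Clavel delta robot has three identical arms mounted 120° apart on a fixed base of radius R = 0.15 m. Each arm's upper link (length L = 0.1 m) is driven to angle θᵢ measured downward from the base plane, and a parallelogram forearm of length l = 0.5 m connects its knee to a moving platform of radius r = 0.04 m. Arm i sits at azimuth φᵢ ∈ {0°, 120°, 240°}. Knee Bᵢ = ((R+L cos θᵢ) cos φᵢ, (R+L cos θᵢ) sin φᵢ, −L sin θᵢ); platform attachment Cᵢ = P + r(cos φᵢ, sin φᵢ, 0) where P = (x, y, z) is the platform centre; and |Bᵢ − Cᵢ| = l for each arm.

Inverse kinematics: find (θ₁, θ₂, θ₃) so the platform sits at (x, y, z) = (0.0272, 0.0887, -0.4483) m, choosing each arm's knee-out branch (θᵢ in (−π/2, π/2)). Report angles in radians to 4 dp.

θ₁ = -0.0872, θ₂ = -0.2616, θ₃ = 0.4364

rotate P by −φ1: (0.0272, 0.0887, -0.4483)
  A=0.0828, B=-0.4483, C=(l²−L²−A²−y'²−z²)/(2L)=0.1215
  θ1 = atan2(B,A) + arccos(C/0.4559) = -0.0872
φ2=120.0° → target in arm frame (0.0632, -0.0679)
  A cos θ + B sin θ = C:  0.0468·cos θ + -0.4483·sin θ = 0.1611
  γ=atan2(-0.4483,0.0468)=-1.4668;  ψ=arccos(0.3575)=1.2052;  θ2=γ+ψ≈-0.2616
φ3=240.0° → target in arm frame (-0.0904, -0.0208)
  e−x'=0.2004;  (l²−L²−(e−x')²−y'²−z²)/2L = -0.0079
  θ3 = atan2(B,A) + arccos(C/0.4911) = 0.4364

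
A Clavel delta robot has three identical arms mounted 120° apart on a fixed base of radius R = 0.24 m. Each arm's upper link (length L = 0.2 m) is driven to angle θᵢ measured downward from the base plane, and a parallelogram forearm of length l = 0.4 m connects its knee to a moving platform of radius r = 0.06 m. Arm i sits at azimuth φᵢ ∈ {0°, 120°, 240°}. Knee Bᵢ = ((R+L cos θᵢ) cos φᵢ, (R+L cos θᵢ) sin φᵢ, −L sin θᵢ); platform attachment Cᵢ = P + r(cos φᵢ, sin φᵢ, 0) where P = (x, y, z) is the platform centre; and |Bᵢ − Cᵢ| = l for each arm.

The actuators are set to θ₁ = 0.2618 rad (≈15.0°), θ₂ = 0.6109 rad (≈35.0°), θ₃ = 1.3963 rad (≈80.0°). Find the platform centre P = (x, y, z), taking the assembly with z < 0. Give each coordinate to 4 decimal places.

φ1=0.0°: virtual centre (0.3732, 0.0000, -0.0518), radius l
arm 2 at φ=120.0°: e+L cos θ2 = 0.3438;  O2 = (-0.1719, 0.2978, -0.1147)
arm 3 at φ=240.0°: e+L cos θ3 = 0.2147;  O3 = (-0.1074, -0.1860, -0.1970)
subtract pairs → two planes through P
plane₁₂: -1.0902x+0.5955y+-0.1259z = -0.0106
det = 0.9778;  x = 0.0388+-0.2248z,  y = 0.0532+-0.2000z
into |P−O₁|² = l²: 1.0905z² + 0.2326z + -0.0427 = 0;  Δ = 0.2401;  z = -0.3313 or 0.1180 → z<0 root = -0.3313
x = 0.1132, y = 0.1195

(0.1132, 0.1195, -0.3313)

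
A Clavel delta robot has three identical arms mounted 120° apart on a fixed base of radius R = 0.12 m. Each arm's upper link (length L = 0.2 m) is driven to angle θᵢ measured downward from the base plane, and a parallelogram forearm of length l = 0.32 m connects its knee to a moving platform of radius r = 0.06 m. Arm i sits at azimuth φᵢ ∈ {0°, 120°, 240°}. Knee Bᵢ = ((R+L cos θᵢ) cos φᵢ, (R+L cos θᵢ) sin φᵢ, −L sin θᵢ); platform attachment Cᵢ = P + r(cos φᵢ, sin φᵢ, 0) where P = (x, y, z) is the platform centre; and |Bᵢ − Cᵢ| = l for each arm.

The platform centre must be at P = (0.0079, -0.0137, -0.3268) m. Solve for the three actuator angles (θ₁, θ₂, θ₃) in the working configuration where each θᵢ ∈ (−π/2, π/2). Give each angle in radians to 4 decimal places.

θ₁ = 0.5235, θ₂ = 0.6109, θ₃ = 0.5234

arm 1 (φ=0.0°): x'=0.0079, y'=-0.0137
  e−x'=0.0521;  (l²−L²−(e−x')²−y'²−z²)/2L = -0.1183
  γ=atan2(-0.3268,0.0521)=-1.4127;  ψ=arccos(-0.3573)=1.9362;  θ1=γ+ψ≈0.5235
φ2=120.0° → target in arm frame (-0.0158, 0.0000)
  A cos θ + B sin θ = C:  0.0758·cos θ + -0.3268·sin θ = -0.1254
  γ=atan2(-0.3268,0.0758)=-1.3428;  ψ=arccos(-0.3737)=1.9538;  θ2=γ+ψ≈0.6109
rotate P by −φ3: (0.0079, 0.0137, -0.3268)
  e−x'=0.0521;  (l²−L²−(e−x')²−y'²−z²)/2L = -0.1182
  √(A²+B²)=0.3309;  θ3 = -1.4127+1.9362 ≈ 0.5234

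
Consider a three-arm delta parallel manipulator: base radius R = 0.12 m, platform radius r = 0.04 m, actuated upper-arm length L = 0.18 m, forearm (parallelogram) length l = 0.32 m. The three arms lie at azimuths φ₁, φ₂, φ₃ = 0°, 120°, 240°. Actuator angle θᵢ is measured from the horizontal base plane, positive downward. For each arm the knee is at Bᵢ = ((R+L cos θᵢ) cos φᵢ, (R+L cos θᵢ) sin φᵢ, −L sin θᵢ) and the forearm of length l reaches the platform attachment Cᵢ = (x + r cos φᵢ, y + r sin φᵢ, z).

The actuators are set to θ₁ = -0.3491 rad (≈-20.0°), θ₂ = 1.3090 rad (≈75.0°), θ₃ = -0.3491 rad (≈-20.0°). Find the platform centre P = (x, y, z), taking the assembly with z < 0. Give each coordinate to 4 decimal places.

(0.0966, -0.1674, -0.1645)

φ1=0.0°: virtual centre (0.2491, 0.0000, 0.0616), radius l
φ2=120.0°: virtual centre (-0.0633, 0.1096, -0.1739), radius l
φ3=240.0°: virtual centre (-0.1246, -0.2158, 0.0616), radius l
eliminate P² terms by subtracting sphere 1 from 2 and 3
[-0.6249 0.2193 -0.4709]·P = -0.0196;  [-0.7474 -0.4315 0.0000]·P = 0.0000
det = 0.4335;  x = 0.0195+-0.4687z,  y = -0.0338+0.8118z
into |P−centre ₁|² = l²: 1.8787z² + 0.0372z + -0.0447 = 0;  Δ = 0.3376;  z = -0.1645 or 0.1447 → z<0 root = -0.1645
x = 0.0966, y = -0.1674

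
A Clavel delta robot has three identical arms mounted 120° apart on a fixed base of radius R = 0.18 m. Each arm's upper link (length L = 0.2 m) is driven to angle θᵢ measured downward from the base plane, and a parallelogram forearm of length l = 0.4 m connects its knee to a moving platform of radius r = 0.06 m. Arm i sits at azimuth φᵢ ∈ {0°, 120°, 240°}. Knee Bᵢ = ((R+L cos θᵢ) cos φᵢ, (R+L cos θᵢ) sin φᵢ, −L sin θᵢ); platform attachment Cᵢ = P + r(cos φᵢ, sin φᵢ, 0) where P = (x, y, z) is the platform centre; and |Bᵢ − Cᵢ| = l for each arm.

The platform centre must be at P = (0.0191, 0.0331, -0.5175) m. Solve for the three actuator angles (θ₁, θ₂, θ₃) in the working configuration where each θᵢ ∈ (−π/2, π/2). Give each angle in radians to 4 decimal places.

φ1=0.0° → target in arm frame (0.0191, 0.0331)
  e−x'=0.1009;  (l²−L²−(e−x')²−y'²−z²)/2L = -0.3977
  √(A²+B²)=0.5272;  θ1 = -1.3782+2.4254 ≈ 1.0472
arm 2 (φ=120.0°): x'=0.0191, y'=-0.0331
  e−x'=0.1009;  (l²−L²−(e−x')²−y'²−z²)/2L = -0.3977
  θ2 = atan2(B,A) + arccos(C/0.5272) = 1.0471
φ3=240.0° → target in arm frame (-0.0382, 0.0000)
  A cos θ + B sin θ = C:  0.1582·cos θ + -0.5175·sin θ = -0.4321
  θ3 = atan2(B,A) + arccos(C/0.5411) = 1.2215

θ₁ = 1.0472, θ₂ = 1.0471, θ₃ = 1.2215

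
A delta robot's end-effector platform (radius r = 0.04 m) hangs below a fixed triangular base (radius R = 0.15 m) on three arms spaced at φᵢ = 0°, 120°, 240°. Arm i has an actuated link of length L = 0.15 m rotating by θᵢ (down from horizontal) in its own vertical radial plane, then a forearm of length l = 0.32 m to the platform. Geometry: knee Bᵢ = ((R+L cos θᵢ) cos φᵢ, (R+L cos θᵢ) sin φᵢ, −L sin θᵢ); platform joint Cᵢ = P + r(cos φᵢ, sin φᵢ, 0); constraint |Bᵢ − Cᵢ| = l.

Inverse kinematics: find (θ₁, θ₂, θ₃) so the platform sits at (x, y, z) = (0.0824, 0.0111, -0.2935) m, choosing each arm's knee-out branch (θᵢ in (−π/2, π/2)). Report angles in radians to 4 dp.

θ₁ = 0.1744, θ₂ = 0.7852, θ₃ = 0.8726

arm 1 (φ=0.0°): x'=0.0824, y'=0.0111
  A cos θ + B sin θ = C:  0.0276·cos θ + -0.2935·sin θ = -0.0238
  √(A²+B²)=0.2948;  θ1 = -1.4770+1.6515 ≈ 0.1744
rotate P by −φ2: (-0.0316, -0.0769, -0.2935)
  A=0.1416, B=-0.2935, C=(l²−L²−A²−y'²−z²)/(2L)=-0.1073
  γ=atan2(-0.2935,0.1416)=-1.1213;  ψ=arccos(-0.3294)=1.9065;  θ2=γ+ψ≈0.7852
rotate P by −φ3: (-0.0508, 0.0658, -0.2935)
  e−x'=0.1608;  (l²−L²−(e−x')²−y'²−z²)/2L = -0.1214
  θ3 = atan2(B,A) + arccos(C/0.3347) = 0.8726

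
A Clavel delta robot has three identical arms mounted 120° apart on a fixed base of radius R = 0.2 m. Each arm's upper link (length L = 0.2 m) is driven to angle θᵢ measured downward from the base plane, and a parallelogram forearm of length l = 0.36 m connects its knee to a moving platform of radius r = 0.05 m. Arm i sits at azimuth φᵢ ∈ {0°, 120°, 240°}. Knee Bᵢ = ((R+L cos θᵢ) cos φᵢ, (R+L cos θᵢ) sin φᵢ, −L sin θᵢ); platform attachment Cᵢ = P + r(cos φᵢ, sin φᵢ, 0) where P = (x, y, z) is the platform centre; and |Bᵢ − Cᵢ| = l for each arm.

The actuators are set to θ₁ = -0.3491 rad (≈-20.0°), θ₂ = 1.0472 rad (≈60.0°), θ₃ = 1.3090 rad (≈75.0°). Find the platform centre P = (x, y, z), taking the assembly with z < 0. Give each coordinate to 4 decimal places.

arm 1 at φ=0.0°: (R−r)+L cos θ1 = 0.3379;  S1 = (0.3379, 0.0000, 0.0684)
S2 = (0.2500·cos120.0°, 0.2500·sin120.0°, -0.1732) = (-0.1250, 0.2165, -0.1732)
S3 = (0.2018·cos240.0°, 0.2018·sin240.0°, -0.1932) = (-0.1009, -0.1747, -0.1932)
subtract pairs → two planes through P
[-0.9259 0.4330 -0.4832]·P = -0.0264;  [-0.8776 -0.3495 -0.5232]·P = -0.0409
Cramer: x(z) = 0.0382-0.5620z;  y(z) = 0.0209-0.0857z
into |P−S₁|² = l²: 1.3232z² + 0.1965z + -0.0347 = 0;  Δ = 0.2221;  z = -0.2523 or 0.1038 → z<0 root = -0.2523
x = 0.1801, y = 0.0425

(0.1801, 0.0425, -0.2523)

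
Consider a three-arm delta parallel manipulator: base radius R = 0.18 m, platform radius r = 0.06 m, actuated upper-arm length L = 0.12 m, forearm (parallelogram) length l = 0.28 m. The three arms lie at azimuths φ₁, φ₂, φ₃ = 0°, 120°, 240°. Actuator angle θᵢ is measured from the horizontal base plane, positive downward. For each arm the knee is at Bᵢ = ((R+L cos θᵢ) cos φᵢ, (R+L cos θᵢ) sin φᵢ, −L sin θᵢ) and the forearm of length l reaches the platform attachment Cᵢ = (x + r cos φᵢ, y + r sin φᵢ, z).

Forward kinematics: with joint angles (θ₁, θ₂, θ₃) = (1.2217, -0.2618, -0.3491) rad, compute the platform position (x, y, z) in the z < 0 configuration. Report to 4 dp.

(-0.1155, -0.0034, -0.1567)

arm 1 at φ=0.0°: e+L cos θ1 = 0.1610;  centre 1 = (0.1610, 0.0000, -0.1128)
φ2=120.0°: virtual centre (-0.1180, 0.2043, 0.0311), radius l
arm 3 at φ=240.0°: e+L cos θ3 = 0.2328;  centre 3 = (-0.1164, -0.2016, 0.0410)
subtract pairs → two planes through P
[-0.5580 0.4086 0.2876]·P = 0.0180;  [-0.5549 -0.4032 0.3076]·P = 0.0172
Cramer: x(z) = -0.0316+0.5350z;  y(z) = 0.0008+0.0267z
quadratic in z: (1.2870)z²+(0.0194)z+(-0.0286)=0, √Δ=0.3840 → z ∈ {-0.1567, 0.1416}; z = -0.1567 (taking z<0)
x = -0.1155, y = -0.0034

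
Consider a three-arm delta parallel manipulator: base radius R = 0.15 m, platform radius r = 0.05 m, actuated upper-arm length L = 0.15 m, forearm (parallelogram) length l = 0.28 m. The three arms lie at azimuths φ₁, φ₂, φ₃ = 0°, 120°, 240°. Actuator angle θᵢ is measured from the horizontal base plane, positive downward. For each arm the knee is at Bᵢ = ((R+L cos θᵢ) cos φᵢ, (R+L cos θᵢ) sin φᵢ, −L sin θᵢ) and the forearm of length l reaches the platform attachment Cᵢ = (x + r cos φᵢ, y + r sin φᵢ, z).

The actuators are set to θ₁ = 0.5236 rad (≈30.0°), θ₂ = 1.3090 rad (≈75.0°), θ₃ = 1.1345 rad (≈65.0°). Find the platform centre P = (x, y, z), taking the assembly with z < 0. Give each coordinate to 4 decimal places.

centre 1 = (0.2299·cos0.0°, 0.2299·sin0.0°, -0.0750) = (0.2299, 0.0000, -0.0750)
arm 2 at φ=120.0°: e+L cos θ2 = 0.1388;  centre 2 = (-0.0694, 0.1202, -0.1449)
φ3=240.0°: virtual centre (-0.0817, -0.1415, -0.1359), radius l
eliminate P² terms by subtracting sphere 1 from 2 and 3
plane₁₂: -0.5986x+0.2404y+-0.1398z = -0.0182
Cramer: x(z) = 0.0262-0.2157z;  y(z) = -0.0106+0.0443z
sphere 1 gives Az²+Bz+C=0 with A=1.0485, B=0.2370, C=-0.0312;  B²−4AC=0.1868;  roots -0.3191, 0.0931;  negative root z = -0.3191
x = 0.0950, y = -0.0247

(0.0950, -0.0247, -0.3191)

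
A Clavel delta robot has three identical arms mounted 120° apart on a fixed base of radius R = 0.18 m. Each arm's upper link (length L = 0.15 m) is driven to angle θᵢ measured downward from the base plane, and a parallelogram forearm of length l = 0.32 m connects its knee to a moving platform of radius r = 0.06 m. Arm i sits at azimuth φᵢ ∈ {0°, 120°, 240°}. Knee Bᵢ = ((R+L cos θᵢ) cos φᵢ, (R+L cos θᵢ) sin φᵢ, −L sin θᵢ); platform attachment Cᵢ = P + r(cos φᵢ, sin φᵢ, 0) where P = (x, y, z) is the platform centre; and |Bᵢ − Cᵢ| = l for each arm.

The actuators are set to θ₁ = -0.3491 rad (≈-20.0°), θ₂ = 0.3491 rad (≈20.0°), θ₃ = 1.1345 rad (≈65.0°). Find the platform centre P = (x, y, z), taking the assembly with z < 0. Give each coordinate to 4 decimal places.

centre 1 = (0.2610·cos0.0°, 0.2610·sin0.0°, 0.0513) = (0.2610, 0.0000, 0.0513)
centre 2 = (0.2610·cos120.0°, 0.2610·sin120.0°, -0.0513) = (-0.1305, 0.2260, -0.0513)
arm 3 at φ=240.0°: ρ3 = 0.1834;  centre 3 = (-0.0917, -0.1588, -0.1359)
|centre ₂|²−|centre ₁|² = 0.0000;  |centre ₃|²−|centre ₁|² = -0.0186
plane₁₂: -0.7829x+0.4520y+-0.2052z = 0.0000
Cramer: x(z) = 0.0148-0.4132z;  y(z) = 0.0257-0.2616z
sphere 1 gives Az²+Bz+C=0 with A=1.2392, B=0.0873, C=-0.0385;  B²−4AC=0.1986;  roots -0.2151, 0.1446;  negative root z = -0.2151
x = 0.1037, y = 0.0819

(0.1037, 0.0819, -0.2151)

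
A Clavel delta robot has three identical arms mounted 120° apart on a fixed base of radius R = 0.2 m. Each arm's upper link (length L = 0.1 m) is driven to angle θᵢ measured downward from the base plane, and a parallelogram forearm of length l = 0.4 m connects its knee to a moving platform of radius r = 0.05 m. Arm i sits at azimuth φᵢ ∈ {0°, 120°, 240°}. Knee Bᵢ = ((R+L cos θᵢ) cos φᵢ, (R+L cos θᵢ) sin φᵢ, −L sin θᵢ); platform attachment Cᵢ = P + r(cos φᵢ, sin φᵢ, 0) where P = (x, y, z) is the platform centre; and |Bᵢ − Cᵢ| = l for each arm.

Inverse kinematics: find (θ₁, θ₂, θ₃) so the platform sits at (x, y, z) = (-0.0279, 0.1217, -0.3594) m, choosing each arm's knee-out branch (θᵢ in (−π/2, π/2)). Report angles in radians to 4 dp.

θ₁ = 0.7849, θ₂ = -0.1749, θ₃ = 1.1338

φ1=0.0° → target in arm frame (-0.0279, 0.1217)
  e−x'=0.1779;  (l²−L²−(e−x')²−y'²−z²)/2L = -0.1281
  γ=atan2(-0.3594,0.1779)=-1.1112;  ψ=arccos(-0.3195)=1.8960;  θ1=γ+ψ≈0.7849
φ2=120.0° → target in arm frame (0.1193, -0.0367)
  A=0.0307, B=-0.3594, C=(l²−L²−A²−y'²−z²)/(2L)=0.0927
  θ2 = atan2(B,A) + arccos(C/0.3607) = -0.1749
φ3=240.0° → target in arm frame (-0.0914, -0.0850)
  A cos θ + B sin θ = C:  0.2414·cos θ + -0.3594·sin θ = -0.2235
  θ3 = atan2(B,A) + arccos(C/0.4330) = 1.1338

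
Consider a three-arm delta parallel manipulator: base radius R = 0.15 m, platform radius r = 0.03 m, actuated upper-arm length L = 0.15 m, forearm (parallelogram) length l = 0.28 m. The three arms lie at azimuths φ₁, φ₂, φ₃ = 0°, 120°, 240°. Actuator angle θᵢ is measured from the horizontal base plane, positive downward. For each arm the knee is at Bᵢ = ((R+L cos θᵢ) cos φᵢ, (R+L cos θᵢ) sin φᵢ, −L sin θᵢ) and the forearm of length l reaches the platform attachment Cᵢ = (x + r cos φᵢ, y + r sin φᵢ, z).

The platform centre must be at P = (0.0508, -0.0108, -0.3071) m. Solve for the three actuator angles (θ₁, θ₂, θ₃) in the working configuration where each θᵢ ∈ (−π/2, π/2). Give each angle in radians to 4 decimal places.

rotate P by −φ1: (0.0508, -0.0108, -0.3071)
  A=0.0692, B=-0.3071, C=(l²−L²−A²−y'²−z²)/(2L)=-0.1444
  √(A²+B²)=0.3148;  θ1 = -1.3492+2.0473 ≈ 0.6981
arm 2 (φ=120.0°): x'=-0.0348, y'=-0.0386
  e−x'=0.1548;  (l²−L²−(e−x')²−y'²−z²)/2L = -0.2128
  √(A²+B²)=0.3439;  θ2 = -1.1040+2.2381 ≈ 1.1341
rotate P by −φ3: (-0.0160, 0.0494, -0.3071)
  e−x'=0.1360;  (l²−L²−(e−x')²−y'²−z²)/2L = -0.1979
  √(A²+B²)=0.3359;  θ3 = -1.1538+2.2007 ≈ 1.0469

θ₁ = 0.6981, θ₂ = 1.1341, θ₃ = 1.0469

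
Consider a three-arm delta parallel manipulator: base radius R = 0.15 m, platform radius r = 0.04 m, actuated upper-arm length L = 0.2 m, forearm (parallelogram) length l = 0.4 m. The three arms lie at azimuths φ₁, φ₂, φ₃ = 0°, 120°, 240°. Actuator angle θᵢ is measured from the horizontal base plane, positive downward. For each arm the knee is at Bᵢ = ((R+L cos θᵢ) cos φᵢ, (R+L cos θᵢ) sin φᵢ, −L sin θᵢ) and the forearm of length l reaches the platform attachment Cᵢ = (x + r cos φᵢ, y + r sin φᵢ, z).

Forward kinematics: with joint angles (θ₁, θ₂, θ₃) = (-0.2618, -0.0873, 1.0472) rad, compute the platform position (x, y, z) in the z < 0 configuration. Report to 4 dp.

centre 1 = (0.3032·cos0.0°, 0.3032·sin0.0°, 0.0518) = (0.3032, 0.0000, 0.0518)
arm 2 at φ=120.0°: ρ2 = 0.3092;  centre 2 = (-0.1546, 0.2678, 0.0174)
φ3=240.0°: virtual centre (-0.1050, -0.1819, -0.1732), radius l
subtract pairs → two planes through P
plane₁₂: -0.9156x+0.5356y+-0.0687z = 0.0013
Cramer: x(z) = 0.0136-0.3453z;  y(z) = 0.0258-0.4621z
into |P−centre ₁|² = l²: 1.3327z² + 0.0726z + -0.0728 = 0;  Δ = 0.3934;  z = -0.2626 or 0.2081 → z<0 root = -0.2626
x = 0.1043, y = 0.1471

(0.1043, 0.1471, -0.2626)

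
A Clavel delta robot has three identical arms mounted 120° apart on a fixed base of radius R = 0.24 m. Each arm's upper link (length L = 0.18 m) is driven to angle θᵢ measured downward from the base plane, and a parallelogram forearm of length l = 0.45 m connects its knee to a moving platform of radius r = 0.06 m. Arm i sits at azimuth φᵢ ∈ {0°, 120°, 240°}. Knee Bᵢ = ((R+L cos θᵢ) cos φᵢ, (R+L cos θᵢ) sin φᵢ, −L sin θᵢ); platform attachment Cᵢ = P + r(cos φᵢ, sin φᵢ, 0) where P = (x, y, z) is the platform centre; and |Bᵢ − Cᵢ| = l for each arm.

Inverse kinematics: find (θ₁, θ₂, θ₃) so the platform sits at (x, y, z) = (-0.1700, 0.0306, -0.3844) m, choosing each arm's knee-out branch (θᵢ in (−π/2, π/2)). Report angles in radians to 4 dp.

arm 1 (φ=0.0°): x'=-0.1700, y'=0.0306
  e−x'=0.3500;  (l²−L²−(e−x')²−y'²−z²)/2L = -0.2808
  √(A²+B²)=0.5199;  θ1 = -0.8322+2.1415 ≈ 1.3093
arm 2 (φ=120.0°): x'=0.1115, y'=0.1319
  A=0.0685, B=-0.3844, C=(l²−L²−A²−y'²−z²)/(2L)=0.0007
  θ2 = atan2(B,A) + arccos(C/0.3905) = 0.1746
rotate P by −φ3: (0.0585, -0.1625, -0.3844)
  e−x'=0.1215;  (l²−L²−(e−x')²−y'²−z²)/2L = -0.0523
  √(A²+B²)=0.4031;  θ3 = -1.2647+1.7010 ≈ 0.4363

θ₁ = 1.3093, θ₂ = 0.1746, θ₃ = 0.4363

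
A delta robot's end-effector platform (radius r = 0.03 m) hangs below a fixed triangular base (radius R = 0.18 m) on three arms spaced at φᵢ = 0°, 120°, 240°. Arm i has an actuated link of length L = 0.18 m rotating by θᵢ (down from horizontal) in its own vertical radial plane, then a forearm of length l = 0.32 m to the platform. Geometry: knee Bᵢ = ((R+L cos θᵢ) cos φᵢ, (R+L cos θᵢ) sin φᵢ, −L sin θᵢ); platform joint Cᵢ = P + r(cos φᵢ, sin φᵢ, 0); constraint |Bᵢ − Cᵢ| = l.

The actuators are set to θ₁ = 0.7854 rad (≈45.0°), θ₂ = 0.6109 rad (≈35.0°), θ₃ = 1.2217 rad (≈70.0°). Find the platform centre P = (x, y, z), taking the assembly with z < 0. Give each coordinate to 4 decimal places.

(0.0222, 0.0769, -0.3046)

arm 1 at φ=0.0°: e+L cos θ1 = 0.2773;  S1 = (0.2773, 0.0000, -0.1273)
arm 2 at φ=120.0°: e+L cos θ2 = 0.2974;  S2 = (-0.1487, 0.2576, -0.1032)
φ3=240.0°: virtual centre (-0.1058, -0.1832, -0.1691), radius l
eliminate P² terms by subtracting sphere 1 from 2 and 3
[-0.8520 0.5152 0.0481]·P = 0.0060;  [-0.7661 -0.3664 -0.0837]·P = -0.0197
det = 0.7069;  x = 0.0112+-0.0361z,  y = 0.0303+-0.1530z
into |P−S₁|² = l²: 1.0247z² + 0.2645z + -0.0145 = 0;  Δ = 0.1294;  z = -0.3046 or 0.0465 → z<0 root = -0.3046
x = 0.0222, y = 0.0769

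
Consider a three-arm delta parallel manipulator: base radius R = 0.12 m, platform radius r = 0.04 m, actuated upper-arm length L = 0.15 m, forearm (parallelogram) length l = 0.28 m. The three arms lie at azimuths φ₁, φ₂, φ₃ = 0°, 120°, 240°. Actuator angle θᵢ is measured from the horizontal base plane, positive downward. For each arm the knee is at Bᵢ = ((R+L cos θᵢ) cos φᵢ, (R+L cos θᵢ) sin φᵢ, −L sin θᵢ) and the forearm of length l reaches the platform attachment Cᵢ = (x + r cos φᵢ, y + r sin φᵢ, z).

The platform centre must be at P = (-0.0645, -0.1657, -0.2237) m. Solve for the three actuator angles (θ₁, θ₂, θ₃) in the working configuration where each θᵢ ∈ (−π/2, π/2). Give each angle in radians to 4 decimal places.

φ1=0.0° → target in arm frame (-0.0645, -0.1657)
  A cos θ + B sin θ = C:  0.1445·cos θ + -0.2237·sin θ = -0.1416
  θ1 = atan2(B,A) + arccos(C/0.2663) = 1.1341
rotate P by −φ2: (-0.1113, 0.1387, -0.2237)
  e−x'=0.1913;  (l²−L²−(e−x')²−y'²−z²)/2L = -0.1665
  γ=atan2(-0.2237,0.1913)=-0.8634;  ψ=arccos(-0.5658)=2.1722;  θ2=γ+ψ≈1.3088
φ3=240.0° → target in arm frame (0.1758, 0.0270)
  e−x'=-0.0958;  (l²−L²−(e−x')²−y'²−z²)/2L = -0.0135
  √(A²+B²)=0.2433;  θ3 = -1.9752+1.6261 ≈ -0.3491

θ₁ = 1.1341, θ₂ = 1.3088, θ₃ = -0.3491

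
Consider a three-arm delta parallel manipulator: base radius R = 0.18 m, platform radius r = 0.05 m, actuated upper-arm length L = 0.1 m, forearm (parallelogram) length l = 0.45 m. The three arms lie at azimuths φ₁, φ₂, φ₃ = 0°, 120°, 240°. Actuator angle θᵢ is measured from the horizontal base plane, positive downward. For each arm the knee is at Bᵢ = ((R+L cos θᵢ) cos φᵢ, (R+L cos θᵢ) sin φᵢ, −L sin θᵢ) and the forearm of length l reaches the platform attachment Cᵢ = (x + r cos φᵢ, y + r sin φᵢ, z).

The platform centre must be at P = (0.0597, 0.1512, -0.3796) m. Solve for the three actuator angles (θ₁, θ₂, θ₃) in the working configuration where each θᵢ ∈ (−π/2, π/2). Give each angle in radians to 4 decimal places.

arm 1 (φ=0.0°): x'=0.0597, y'=0.1512
  A cos θ + B sin θ = C:  0.0703·cos θ + -0.3796·sin θ = 0.1030
  √(A²+B²)=0.3861;  θ1 = -1.3877+1.3007 ≈ -0.0870
rotate P by −φ2: (0.1011, -0.1273, -0.3796)
  A=0.0289, B=-0.3796, C=(l²−L²−A²−y'²−z²)/(2L)=0.1568
  θ2 = atan2(B,A) + arccos(C/0.3807) = -0.3485
φ3=240.0° → target in arm frame (-0.1608, -0.0239)
  A=0.2908, B=-0.3796, C=(l²−L²−A²−y'²−z²)/(2L)=-0.1836
  √(A²+B²)=0.4782;  θ3 = -0.9171+1.9650 ≈ 1.0479

θ₁ = -0.0870, θ₂ = -0.3485, θ₃ = 1.0479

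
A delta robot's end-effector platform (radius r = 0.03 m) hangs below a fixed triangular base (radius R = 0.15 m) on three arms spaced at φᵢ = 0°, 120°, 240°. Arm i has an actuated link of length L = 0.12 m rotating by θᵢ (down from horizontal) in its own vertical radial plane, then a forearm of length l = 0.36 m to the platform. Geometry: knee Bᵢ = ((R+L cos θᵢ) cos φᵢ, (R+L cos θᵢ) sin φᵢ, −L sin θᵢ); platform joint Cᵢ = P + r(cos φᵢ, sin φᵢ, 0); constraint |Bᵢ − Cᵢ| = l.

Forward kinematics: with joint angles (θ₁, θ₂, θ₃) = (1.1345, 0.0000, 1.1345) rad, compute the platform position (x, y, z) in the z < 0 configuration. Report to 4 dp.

centre 1 = (0.1707·cos0.0°, 0.1707·sin0.0°, -0.1088) = (0.1707, 0.0000, -0.1088)
arm 2 at φ=120.0°: ρ2 = 0.2400;  centre 2 = (-0.1200, 0.2078, 0.0000)
φ3=240.0°: virtual centre (-0.0854, -0.1478, -0.1088), radius l
eliminate P² terms by subtracting sphere 1 from 2 and 3
linear system: -0.5814x+0.4157y = 0.0166−0.2175z; -0.5121x+-0.2957y = 0.0000−0.0000z
Cramer: x(z) = -0.0128+0.1671z;  y(z) = 0.0221-0.2895z
sphere 1 gives Az²+Bz+C=0 with A=1.1117, B=0.1434, C=-0.0836;  B²−4AC=0.3924;  roots -0.3462, 0.2172;  negative root z = -0.3462
x = -0.0706, y = 0.1224

(-0.0706, 0.1224, -0.3462)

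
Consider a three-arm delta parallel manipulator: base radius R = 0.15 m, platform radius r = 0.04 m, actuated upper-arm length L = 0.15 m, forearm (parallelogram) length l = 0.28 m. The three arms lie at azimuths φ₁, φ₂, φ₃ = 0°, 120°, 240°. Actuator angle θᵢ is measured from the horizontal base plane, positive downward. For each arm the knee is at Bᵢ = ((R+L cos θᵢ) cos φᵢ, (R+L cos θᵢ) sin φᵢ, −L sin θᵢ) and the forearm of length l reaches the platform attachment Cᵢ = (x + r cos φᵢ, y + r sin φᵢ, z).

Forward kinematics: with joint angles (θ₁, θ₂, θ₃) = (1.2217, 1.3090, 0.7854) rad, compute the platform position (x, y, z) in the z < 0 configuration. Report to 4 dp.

arm 1 at φ=0.0°: e+L cos θ1 = 0.1613;  S1 = (0.1613, 0.0000, -0.1410)
S2 = (0.1488·cos120.0°, 0.1488·sin120.0°, -0.1449) = (-0.0744, 0.1289, -0.1449)
arm 3 at φ=240.0°: e+L cos θ3 = 0.2161;  S3 = (-0.1080, -0.1871, -0.1061)
|S₂|²−|S₁|² = -0.0027;  |S₃|²−|S₁|² = 0.0120
plane₁₂: -0.4714x+0.2578y+-0.0079z = -0.0027
Cramer: x(z) = -0.0066+0.0477z;  y(z) = -0.0227+0.1178z
sphere 1 gives Az²+Bz+C=0 with A=1.0161, B=0.2605, C=-0.0298;  B²−4AC=0.1891;  roots -0.3422, 0.0858;  negative root z = -0.3422
x = -0.0229, y = -0.0630

(-0.0229, -0.0630, -0.3422)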